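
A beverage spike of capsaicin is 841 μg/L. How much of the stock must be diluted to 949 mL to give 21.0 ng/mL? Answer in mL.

21.0 ng/mL = 21.0 μg/L.
V₁ = C₂V₂/C₁ = 21.0 × 949 / 841 = 23.7 mL.

23.7 mL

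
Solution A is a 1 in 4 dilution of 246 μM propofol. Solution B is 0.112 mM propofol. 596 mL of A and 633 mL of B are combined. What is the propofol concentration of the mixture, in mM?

C_A = 246 μM / 4 = 61.5 μM.
C_B = 0.112 mM = 112 μM.
C_mix = (C_A·V_A + C_B·V_B)/(V_A + V_B) = (61.5×596 + 112×633) / 1229 = 87.5 μM = 0.0875 mM.

0.0875 mM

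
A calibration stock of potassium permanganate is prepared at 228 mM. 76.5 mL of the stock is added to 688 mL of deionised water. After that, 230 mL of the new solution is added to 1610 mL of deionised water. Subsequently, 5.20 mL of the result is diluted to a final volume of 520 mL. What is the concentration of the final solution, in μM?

28.5 μM

Overall dilution factor = 9.993 × 8 × 100 = 7995.
228 mM / 7995 = 0.0285 mM = 28.5 μM.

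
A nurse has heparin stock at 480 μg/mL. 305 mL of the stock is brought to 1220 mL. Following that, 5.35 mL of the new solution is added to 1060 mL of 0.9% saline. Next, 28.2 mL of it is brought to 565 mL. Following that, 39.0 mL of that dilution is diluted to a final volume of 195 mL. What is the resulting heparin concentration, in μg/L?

Overall dilution factor = 4 × 199.1 × 20.04 × 5 = 7.98 × 10⁴.
480 μg/mL / 7.98 × 10⁴ = 6.02 × 10⁻³ μg/mL = 6.02 μg/L.

6.02 μg/L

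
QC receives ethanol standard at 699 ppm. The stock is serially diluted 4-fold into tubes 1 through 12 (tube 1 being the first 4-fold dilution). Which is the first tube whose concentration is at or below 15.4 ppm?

Tube n has concentration 699 ppm / 4ⁿ.
Need 4ⁿ ≥ 699 ppm / 15.4 ppm = 45.4, so n ≥ 2.75.
First such tube: n = 3.

tube 3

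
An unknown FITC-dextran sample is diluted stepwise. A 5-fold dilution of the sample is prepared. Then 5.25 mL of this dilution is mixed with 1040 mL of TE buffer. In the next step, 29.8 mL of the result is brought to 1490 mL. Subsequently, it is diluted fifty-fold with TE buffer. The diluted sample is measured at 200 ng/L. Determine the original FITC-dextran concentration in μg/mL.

498 μg/mL

Overall dilution factor = 5 × 199.1 × 50 × 50 = 2.49 × 10⁶.
Original = 200 ng/L × 2.49 × 10⁶ = 4.98 × 10⁸ ng/L = 498 μg/mL.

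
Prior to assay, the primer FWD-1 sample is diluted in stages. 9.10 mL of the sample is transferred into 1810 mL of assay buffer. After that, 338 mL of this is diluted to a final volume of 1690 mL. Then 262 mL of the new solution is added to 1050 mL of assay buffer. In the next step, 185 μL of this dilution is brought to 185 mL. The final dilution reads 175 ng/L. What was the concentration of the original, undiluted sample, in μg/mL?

876 μg/mL

Overall dilution factor = 199.9 × 5 × 5.008 × 1000 = 5.01 × 10⁶.
Original = 175 ng/L × 5.01 × 10⁶ = 8.76 × 10⁸ ng/L = 876 μg/mL.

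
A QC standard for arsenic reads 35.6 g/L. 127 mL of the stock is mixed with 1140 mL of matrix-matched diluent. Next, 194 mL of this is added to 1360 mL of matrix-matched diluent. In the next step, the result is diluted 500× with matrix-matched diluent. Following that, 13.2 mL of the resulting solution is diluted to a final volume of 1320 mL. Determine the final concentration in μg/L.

8.91 μg/L

Overall dilution factor = 9.976 × 8.010 × 500 × 100 = 4.00 × 10⁶.
35.6 g/L / 4.00 × 10⁶ = 8.91 × 10⁻⁶ g/L = 8.91 μg/L.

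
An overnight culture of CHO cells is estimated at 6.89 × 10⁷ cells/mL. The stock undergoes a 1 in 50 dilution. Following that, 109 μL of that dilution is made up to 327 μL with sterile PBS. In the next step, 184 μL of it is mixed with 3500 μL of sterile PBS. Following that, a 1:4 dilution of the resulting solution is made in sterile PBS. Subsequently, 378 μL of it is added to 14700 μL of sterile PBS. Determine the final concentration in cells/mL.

Overall dilution factor = 50 × 3 × 20.02 × 4 × 39.89 = 4.79 × 10⁵.
6.89 × 10⁷ cells/mL / 4.79 × 10⁵ = 144 cells/mL.

144 cells/mL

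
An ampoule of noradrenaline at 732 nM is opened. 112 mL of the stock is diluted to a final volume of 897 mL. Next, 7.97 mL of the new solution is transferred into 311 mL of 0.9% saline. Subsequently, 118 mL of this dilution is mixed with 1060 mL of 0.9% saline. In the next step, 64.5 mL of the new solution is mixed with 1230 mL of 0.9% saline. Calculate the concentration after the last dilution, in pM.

11.4 pM

Overall dilution factor = 8.009 × 40.02 × 9.983 × 20.07 = 6.42 × 10⁴.
732 nM / 6.42 × 10⁴ = 0.0114 nM = 11.4 pM.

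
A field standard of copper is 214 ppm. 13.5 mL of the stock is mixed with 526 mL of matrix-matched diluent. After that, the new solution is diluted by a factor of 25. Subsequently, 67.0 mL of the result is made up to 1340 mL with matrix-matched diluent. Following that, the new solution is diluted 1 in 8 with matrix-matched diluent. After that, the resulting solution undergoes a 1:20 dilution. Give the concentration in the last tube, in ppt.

Overall dilution factor = 39.96 × 25 × 20 × 8 × 20 = 3.20 × 10⁶.
214 ppm / 3.20 × 10⁶ = 6.69 × 10⁻⁵ ppm = 66.9 ppt.

66.9 ppt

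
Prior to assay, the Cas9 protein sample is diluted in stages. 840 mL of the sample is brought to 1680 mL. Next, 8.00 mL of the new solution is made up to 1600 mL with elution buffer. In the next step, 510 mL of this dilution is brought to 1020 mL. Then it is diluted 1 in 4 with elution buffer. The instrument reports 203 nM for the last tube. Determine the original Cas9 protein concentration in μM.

650 μM

Overall dilution factor = 2 × 200 × 2 × 4 = 3200.
Original = 203 nM × 3200 = 6.50 × 10⁵ nM = 650 μM.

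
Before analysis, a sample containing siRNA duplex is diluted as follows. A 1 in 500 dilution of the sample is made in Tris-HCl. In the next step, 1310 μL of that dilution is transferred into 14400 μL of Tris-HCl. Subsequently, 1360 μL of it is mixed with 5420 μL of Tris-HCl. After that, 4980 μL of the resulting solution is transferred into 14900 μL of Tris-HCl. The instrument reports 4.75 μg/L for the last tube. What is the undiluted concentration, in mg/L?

567 mg/L

Overall dilution factor = 500 × 11.99 × 4.985 × 3.992 = 1.19 × 10⁵.
Original = 4.75 μg/L × 1.19 × 10⁵ = 5.67 × 10⁵ μg/L = 567 mg/L.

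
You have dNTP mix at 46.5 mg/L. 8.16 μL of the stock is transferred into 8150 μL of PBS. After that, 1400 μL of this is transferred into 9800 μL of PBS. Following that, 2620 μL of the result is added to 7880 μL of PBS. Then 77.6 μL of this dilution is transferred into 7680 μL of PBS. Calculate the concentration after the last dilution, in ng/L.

Overall dilution factor = 999.8 × 8 × 4.008 × 99.97 = 3.20 × 10⁶.
46.5 mg/L / 3.20 × 10⁶ = 1.45 × 10⁻⁵ mg/L = 14.5 ng/L.

14.5 ng/L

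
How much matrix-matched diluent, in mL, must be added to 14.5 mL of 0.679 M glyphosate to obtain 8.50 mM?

8.50 mM = 8.50 × 10⁻³ M.
V₂ = C₁V₁/C₂ = 0.679 × 14.5 / 8.50 × 10⁻³ = 1158 mL.
Diluent to add = V₂ − V₁ = 1158 − 14.5 = 1140 mL.

1140 mL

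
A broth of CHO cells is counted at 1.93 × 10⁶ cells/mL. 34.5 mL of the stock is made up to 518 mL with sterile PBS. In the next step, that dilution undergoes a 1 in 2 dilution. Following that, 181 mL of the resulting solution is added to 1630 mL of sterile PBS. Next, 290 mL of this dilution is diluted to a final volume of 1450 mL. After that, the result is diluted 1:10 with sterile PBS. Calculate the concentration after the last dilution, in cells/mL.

128 cells/mL

Overall dilution factor = 15.01 × 2 × 10.01 × 5 × 10 = 1.50 × 10⁴.
1.93 × 10⁶ cells/mL / 1.50 × 10⁴ = 128 cells/mL.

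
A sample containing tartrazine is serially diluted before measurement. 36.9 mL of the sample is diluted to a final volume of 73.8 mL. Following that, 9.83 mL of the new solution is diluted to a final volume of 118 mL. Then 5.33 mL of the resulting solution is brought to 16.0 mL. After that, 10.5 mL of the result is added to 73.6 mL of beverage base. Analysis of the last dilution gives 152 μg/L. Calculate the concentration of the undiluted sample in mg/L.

87.7 mg/L

Overall dilution factor = 2 × 12.00 × 3.002 × 8.010 = 577.
Original = 152 μg/L × 577 = 8.77 × 10⁴ μg/L = 87.7 mg/L.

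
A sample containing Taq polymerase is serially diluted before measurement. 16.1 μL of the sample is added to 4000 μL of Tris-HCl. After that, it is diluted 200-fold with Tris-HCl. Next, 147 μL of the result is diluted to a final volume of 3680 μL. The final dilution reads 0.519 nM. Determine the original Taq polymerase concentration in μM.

Overall dilution factor = 249.4 × 200 × 25.03 = 1.25 × 10⁶.
Original = 0.519 nM × 1.25 × 10⁶ = 6.48 × 10⁵ nM = 648 μM.

648 μM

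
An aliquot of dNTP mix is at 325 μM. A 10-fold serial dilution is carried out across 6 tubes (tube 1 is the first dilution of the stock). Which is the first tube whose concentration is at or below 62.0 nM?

Tube n has concentration 325 μM / 10ⁿ.
Need 10ⁿ ≥ 325 μM / 62.0 nM = 5242, so n ≥ 3.72.
First such tube: n = 4.

tube 4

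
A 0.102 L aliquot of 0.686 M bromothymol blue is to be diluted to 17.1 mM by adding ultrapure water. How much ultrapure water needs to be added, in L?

17.1 mM = 0.0171 M.
V₂ = C₁V₁/C₂ = 0.686 × 0.102 / 0.0171 = 4.09 L.
Diluent to add = V₂ − V₁ = 4.09 − 0.102 = 3.99 L.

3.99 L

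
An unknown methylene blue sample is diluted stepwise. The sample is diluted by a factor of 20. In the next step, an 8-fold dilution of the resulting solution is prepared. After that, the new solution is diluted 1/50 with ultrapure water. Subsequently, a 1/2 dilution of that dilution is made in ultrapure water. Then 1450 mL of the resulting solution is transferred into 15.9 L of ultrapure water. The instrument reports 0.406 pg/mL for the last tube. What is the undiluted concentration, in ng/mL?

77.7 ng/mL

Overall dilution factor = 20 × 8 × 50 × 2 × 11.97 = 1.91 × 10⁵.
Original = 0.406 pg/mL × 1.91 × 10⁵ = 7.77 × 10⁴ pg/mL = 77.7 ng/mL.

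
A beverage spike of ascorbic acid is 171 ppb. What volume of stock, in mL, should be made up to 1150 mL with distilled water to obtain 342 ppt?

2.30 mL

342 ppt = 0.342 ppb.
V₁ = C₂V₂/C₁ = 0.342 × 1150 / 171 = 2.30 mL.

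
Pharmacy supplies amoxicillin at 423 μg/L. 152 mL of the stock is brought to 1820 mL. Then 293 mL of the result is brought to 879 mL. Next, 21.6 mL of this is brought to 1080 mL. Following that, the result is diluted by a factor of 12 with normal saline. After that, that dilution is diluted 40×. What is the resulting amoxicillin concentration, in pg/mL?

Overall dilution factor = 11.97 × 3 × 50 × 12 × 40 = 8.62 × 10⁵.
423 μg/L / 8.62 × 10⁵ = 4.91 × 10⁻⁴ μg/L = 0.491 pg/mL.

0.491 pg/mL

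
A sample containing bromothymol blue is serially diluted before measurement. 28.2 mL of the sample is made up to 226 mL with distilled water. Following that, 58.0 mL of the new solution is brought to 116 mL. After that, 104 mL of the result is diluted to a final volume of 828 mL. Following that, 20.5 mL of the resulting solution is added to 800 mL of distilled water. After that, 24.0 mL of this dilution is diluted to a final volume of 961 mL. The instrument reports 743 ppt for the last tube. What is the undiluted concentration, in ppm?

152 ppm

Overall dilution factor = 8.014 × 2 × 7.962 × 40.02 × 40.04 = 2.05 × 10⁵.
Original = 743 ppt × 2.05 × 10⁵ = 1.52 × 10⁸ ppt = 152 ppm.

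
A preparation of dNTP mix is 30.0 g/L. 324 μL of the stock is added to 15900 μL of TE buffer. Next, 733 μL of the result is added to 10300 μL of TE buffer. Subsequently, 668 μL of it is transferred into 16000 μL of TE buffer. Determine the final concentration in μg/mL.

1.60 μg/mL

Overall dilution factor = 50.07 × 15.05 × 24.95 = 1.88 × 10⁴.
30.0 g/L / 1.88 × 10⁴ = 1.60 × 10⁻³ g/L = 1.60 μg/mL.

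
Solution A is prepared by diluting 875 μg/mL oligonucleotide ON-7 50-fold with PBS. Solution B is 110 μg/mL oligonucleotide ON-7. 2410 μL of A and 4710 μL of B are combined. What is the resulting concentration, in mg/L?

78.7 mg/L

C_A = 875 μg/mL / 50 = 17.5 μg/mL.
C_mix = (C_A·V_A + C_B·V_B)/(V_A + V_B) = (17.5×2410 + 110×4710) / 7120 = 78.7 μg/mL = 78.7 mg/L.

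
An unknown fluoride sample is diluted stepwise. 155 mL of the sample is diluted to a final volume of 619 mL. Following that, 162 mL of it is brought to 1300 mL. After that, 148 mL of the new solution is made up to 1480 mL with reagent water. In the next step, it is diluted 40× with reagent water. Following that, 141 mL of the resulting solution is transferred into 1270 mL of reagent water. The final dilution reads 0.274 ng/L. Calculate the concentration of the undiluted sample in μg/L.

Overall dilution factor = 3.994 × 8.025 × 10 × 40 × 10.01 = 1.28 × 10⁵.
Original = 0.274 ng/L × 1.28 × 10⁵ = 3.51 × 10⁴ ng/L = 35.1 μg/L.

35.1 μg/L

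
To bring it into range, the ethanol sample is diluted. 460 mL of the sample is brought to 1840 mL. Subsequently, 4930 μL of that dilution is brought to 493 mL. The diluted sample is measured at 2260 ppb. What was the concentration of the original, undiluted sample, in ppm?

Overall dilution factor = 4 × 100 = 400.
Original = 2260 ppb × 400 = 9.04 × 10⁵ ppb = 904 ppm.

904 ppm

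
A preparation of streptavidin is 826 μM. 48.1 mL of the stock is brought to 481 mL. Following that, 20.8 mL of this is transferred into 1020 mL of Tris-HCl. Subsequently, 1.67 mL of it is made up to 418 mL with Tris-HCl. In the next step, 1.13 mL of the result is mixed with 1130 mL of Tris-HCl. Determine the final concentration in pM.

6.59 pM

Overall dilution factor = 10 × 50.04 × 250.3 × 1001 = 1.25 × 10⁸.
826 μM / 1.25 × 10⁸ = 6.59 × 10⁻⁶ μM = 6.59 pM.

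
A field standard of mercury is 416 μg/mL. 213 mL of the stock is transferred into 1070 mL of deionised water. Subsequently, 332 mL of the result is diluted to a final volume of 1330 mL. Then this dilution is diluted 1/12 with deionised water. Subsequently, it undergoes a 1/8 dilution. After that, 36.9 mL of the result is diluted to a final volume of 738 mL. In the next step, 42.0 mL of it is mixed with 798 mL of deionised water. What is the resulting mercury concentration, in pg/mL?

449 pg/mL

Overall dilution factor = 6.023 × 4.006 × 12 × 8 × 20 × 20 = 9.27 × 10⁵.
416 μg/mL / 9.27 × 10⁵ = 4.49 × 10⁻⁴ μg/mL = 449 pg/mL.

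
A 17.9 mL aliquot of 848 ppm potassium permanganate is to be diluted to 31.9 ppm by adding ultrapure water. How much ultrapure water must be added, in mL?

458 mL

V₂ = C₁V₁/C₂ = 848 × 17.9 / 31.9 = 476 mL.
Diluent to add = V₂ − V₁ = 476 − 17.9 = 458 mL.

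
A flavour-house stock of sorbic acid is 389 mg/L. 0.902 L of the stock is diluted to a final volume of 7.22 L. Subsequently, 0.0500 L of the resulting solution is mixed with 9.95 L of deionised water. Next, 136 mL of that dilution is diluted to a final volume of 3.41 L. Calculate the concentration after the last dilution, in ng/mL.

9.69 ng/mL

Overall dilution factor = 8.004 × 200 × 25.07 = 4.01 × 10⁴.
389 mg/L / 4.01 × 10⁴ = 9.69 × 10⁻³ mg/L = 9.69 ng/mL.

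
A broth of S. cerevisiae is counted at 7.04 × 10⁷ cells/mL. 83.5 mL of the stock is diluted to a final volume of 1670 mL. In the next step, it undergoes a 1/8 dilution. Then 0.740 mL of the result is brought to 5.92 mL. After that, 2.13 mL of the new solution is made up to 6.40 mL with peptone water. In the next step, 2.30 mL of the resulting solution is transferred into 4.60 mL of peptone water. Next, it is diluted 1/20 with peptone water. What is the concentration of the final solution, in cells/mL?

305 cells/mL

Overall dilution factor = 20 × 8 × 8 × 3.005 × 3 × 20 = 2.31 × 10⁵.
7.04 × 10⁷ cells/mL / 2.31 × 10⁵ = 305 cells/mL.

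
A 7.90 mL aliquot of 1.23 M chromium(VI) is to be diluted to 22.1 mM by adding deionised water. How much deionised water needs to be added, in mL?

432 mL

22.1 mM = 0.0221 M.
V₂ = C₁V₁/C₂ = 1.23 × 7.90 / 0.0221 = 440 mL.
Diluent to add = V₂ − V₁ = 440 − 7.90 = 432 mL.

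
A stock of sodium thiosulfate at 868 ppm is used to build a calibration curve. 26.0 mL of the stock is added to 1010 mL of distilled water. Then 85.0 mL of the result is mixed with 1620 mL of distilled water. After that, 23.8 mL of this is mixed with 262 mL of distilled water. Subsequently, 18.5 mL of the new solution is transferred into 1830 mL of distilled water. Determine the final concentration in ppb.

Overall dilution factor = 39.85 × 20.06 × 12.01 × 99.92 = 9.59 × 10⁵.
868 ppm / 9.59 × 10⁵ = 9.05 × 10⁻⁴ ppm = 0.905 ppb.

0.905 ppb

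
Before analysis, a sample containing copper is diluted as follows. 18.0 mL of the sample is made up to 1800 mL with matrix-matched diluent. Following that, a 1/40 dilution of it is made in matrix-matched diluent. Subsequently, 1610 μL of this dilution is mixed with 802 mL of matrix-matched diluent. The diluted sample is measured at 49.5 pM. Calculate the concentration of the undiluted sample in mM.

0.0988 mM

Overall dilution factor = 100 × 40 × 499.1 = 2.00 × 10⁶.
Original = 49.5 pM × 2.00 × 10⁶ = 9.88 × 10⁷ pM = 0.0988 mM.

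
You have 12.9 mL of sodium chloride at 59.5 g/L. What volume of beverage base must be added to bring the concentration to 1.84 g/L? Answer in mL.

V₂ = C₁V₁/C₂ = 59.5 × 12.9 / 1.84 = 417 mL.
Diluent to add = V₂ − V₁ = 417 − 12.9 = 404 mL.

404 mL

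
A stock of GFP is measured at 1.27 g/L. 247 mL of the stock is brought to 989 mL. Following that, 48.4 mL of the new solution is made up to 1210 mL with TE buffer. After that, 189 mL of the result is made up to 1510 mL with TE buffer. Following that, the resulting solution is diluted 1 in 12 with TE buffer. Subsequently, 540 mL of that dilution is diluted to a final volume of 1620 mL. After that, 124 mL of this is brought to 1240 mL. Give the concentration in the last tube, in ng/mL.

4.41 ng/mL

Overall dilution factor = 4.004 × 25 × 7.989 × 12 × 3 × 10 = 2.88 × 10⁵.
1.27 g/L / 2.88 × 10⁵ = 4.41 × 10⁻⁶ g/L = 4.41 ng/mL.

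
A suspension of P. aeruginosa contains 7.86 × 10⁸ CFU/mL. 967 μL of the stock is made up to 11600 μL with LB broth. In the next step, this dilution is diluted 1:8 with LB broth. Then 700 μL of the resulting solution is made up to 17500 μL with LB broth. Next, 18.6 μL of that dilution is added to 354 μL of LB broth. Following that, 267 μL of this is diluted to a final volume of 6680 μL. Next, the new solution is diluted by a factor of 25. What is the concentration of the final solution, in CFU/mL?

Overall dilution factor = 12.00 × 8 × 25 × 20.03 × 25.02 × 25 = 3.01 × 10⁷.
7.86 × 10⁸ CFU/mL / 3.01 × 10⁷ = 26.1 CFU/mL.

26.1 CFU/mL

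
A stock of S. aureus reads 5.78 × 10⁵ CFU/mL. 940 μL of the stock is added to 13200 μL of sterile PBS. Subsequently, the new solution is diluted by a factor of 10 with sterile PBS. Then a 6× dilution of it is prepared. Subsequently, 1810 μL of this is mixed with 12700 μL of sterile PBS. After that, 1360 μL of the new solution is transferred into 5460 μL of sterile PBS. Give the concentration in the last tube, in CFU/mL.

Overall dilution factor = 15.04 × 10 × 6 × 8.017 × 5.015 = 3.63 × 10⁴.
5.78 × 10⁵ CFU/mL / 3.63 × 10⁴ = 15.9 CFU/mL.

15.9 CFU/mL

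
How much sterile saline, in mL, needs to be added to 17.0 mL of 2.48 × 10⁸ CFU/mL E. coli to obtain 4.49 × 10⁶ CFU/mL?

922 mL

V₂ = C₁V₁/C₂ = 2.48 × 10⁸ × 17.0 / 4.49 × 10⁶ = 939 mL.
Diluent to add = V₂ − V₁ = 939 − 17.0 = 922 mL.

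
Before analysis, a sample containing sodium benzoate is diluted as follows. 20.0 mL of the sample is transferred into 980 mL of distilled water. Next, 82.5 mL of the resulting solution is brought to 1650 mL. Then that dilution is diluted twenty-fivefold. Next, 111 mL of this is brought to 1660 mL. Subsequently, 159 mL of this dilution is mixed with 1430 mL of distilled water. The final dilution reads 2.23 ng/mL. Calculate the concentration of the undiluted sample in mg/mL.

Overall dilution factor = 50 × 20 × 25 × 14.95 × 9.994 = 3.74 × 10⁶.
Original = 2.23 ng/mL × 3.74 × 10⁶ = 8.33 × 10⁶ ng/mL = 8.33 mg/mL.

8.33 mg/mL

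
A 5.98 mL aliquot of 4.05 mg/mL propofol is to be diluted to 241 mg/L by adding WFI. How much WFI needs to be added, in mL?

94.5 mL

241 mg/L = 0.241 mg/mL.
V₂ = C₁V₁/C₂ = 4.05 × 5.98 / 0.241 = 100 mL.
Diluent to add = V₂ − V₁ = 100 − 5.98 = 94.5 mL.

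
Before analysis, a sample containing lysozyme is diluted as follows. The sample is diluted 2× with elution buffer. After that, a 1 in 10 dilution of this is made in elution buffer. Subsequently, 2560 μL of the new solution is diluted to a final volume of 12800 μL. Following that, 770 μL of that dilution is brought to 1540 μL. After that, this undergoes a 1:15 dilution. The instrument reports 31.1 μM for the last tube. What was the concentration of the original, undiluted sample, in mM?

Overall dilution factor = 2 × 10 × 5 × 2 × 15 = 3000.
Original = 31.1 μM × 3000 = 9.33 × 10⁴ μM = 93.3 mM.

93.3 mM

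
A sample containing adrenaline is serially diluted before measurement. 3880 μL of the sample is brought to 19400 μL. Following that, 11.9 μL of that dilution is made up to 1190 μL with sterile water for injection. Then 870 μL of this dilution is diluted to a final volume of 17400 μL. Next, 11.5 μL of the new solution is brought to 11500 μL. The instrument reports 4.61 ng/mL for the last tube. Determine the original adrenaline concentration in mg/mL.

Overall dilution factor = 5 × 100 × 20 × 1000 = 1.00 × 10⁷.
Original = 4.61 ng/mL × 1.00 × 10⁷ = 4.61 × 10⁷ ng/mL = 46.1 mg/mL.

46.1 mg/mL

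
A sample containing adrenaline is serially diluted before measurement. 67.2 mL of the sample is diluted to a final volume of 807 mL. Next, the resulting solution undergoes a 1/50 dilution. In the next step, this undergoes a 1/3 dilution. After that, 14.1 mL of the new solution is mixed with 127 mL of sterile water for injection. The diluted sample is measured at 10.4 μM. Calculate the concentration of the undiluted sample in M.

0.187 M

Overall dilution factor = 12.01 × 50 × 3 × 10.01 = 1.80 × 10⁴.
Original = 10.4 μM × 1.80 × 10⁴ = 1.87 × 10⁵ μM = 0.187 M.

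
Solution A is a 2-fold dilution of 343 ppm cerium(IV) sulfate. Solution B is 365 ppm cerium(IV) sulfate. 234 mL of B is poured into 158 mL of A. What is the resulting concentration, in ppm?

287 ppm

C_A = 343 ppm / 2 = 172 ppm.
C_mix = (C_A·V_A + C_B·V_B)/(V_A + V_B) = (172×158 + 365×234) / 392.0 = 287 ppm.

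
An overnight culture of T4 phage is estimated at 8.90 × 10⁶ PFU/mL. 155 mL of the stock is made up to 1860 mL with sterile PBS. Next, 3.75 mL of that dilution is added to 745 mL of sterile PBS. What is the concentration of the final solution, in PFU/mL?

3710 PFU/mL

Overall dilution factor = 12 × 199.7 = 2396.
8.90 × 10⁶ PFU/mL / 2396 = 3710 PFU/mL.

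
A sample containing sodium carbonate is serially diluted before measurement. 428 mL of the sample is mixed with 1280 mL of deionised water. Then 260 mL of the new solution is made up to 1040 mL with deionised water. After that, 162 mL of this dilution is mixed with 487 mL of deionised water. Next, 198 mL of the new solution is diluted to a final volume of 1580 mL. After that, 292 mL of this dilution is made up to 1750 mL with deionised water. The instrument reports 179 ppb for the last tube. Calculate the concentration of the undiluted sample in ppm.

Overall dilution factor = 3.991 × 4 × 4.006 × 7.980 × 5.993 = 3058.
Original = 179 ppb × 3058 = 5.47 × 10⁵ ppb = 547 ppm.

547 ppm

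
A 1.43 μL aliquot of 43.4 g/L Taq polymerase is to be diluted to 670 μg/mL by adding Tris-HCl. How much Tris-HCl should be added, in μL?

91.2 μL

670 μg/mL = 0.670 g/L.
V₂ = C₁V₁/C₂ = 43.4 × 1.43 / 0.670 = 92.6 μL.
Diluent to add = V₂ − V₁ = 92.6 − 1.43 = 91.2 μL.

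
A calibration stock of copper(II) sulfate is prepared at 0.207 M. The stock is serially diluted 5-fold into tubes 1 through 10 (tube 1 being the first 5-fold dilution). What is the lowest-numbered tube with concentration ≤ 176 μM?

Tube n has concentration 0.207 M / 5ⁿ.
Need 5ⁿ ≥ 0.207 M / 176 μM = 1176, so n ≥ 4.39.
First such tube: n = 5.

tube 5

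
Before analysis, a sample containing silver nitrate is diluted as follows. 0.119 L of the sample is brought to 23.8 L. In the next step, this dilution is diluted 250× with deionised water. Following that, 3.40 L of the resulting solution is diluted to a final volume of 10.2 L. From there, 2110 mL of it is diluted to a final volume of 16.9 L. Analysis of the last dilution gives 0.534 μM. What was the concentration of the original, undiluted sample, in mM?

Overall dilution factor = 200 × 250 × 3 × 8.009 = 1.20 × 10⁶.
Original = 0.534 μM × 1.20 × 10⁶ = 6.42 × 10⁵ μM = 642 mM.

642 mM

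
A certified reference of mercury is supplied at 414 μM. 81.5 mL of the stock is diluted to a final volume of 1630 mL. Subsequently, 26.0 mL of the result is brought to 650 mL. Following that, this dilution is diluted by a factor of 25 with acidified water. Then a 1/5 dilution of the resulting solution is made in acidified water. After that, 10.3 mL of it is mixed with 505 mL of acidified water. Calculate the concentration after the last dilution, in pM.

Overall dilution factor = 20 × 25 × 25 × 5 × 50.03 = 3.13 × 10⁶.
414 μM / 3.13 × 10⁶ = 1.32 × 10⁻⁴ μM = 132 pM.

132 pM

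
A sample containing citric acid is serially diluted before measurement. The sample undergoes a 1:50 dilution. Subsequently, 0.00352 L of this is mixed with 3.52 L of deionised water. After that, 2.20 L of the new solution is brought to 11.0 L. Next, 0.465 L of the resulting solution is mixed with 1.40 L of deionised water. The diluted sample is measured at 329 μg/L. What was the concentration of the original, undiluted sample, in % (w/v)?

33.0 % (w/v)

Overall dilution factor = 50 × 1001 × 5 × 4.011 = 1.00 × 10⁶.
Original = 329 μg/L × 1.00 × 10⁶ = 3.30 × 10⁸ μg/L = 33.0 % (w/v).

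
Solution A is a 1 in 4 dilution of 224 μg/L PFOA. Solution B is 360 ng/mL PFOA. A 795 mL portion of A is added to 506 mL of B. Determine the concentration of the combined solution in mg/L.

C_A = 224 μg/L / 4 = 56.0 μg/L.
C_B = 360 ng/mL = 360 μg/L.
C_mix = (C_A·V_A + C_B·V_B)/(V_A + V_B) = (56.0×795 + 360×506) / 1301 = 174 μg/L = 0.174 mg/L.

0.174 mg/L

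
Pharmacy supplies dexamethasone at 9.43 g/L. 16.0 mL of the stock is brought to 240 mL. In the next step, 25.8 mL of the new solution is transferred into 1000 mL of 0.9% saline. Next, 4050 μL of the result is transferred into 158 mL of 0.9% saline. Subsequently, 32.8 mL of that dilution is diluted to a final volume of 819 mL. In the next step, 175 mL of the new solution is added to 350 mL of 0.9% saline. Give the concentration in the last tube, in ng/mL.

Overall dilution factor = 15 × 39.76 × 40.01 × 24.97 × 3 = 1.79 × 10⁶.
9.43 g/L / 1.79 × 10⁶ = 5.28 × 10⁻⁶ g/L = 5.28 ng/mL.

5.28 ng/mL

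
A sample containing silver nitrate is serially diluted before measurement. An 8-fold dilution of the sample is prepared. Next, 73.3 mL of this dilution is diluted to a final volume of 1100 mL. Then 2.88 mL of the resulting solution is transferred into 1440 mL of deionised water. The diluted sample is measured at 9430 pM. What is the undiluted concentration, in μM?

Overall dilution factor = 8 × 15.01 × 501 = 6.01 × 10⁴.
Original = 9430 pM × 6.01 × 10⁴ = 5.67 × 10⁸ pM = 567 μM.

567 μM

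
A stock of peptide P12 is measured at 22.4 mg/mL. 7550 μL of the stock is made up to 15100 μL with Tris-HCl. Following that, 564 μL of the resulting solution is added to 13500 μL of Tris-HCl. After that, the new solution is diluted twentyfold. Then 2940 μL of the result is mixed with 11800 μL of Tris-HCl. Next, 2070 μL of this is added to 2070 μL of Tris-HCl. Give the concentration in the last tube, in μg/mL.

Overall dilution factor = 2 × 24.94 × 20 × 5.014 × 2 = 1.00 × 10⁴.
22.4 mg/mL / 1.00 × 10⁴ = 2.24 × 10⁻³ mg/mL = 2.24 μg/mL.

2.24 μg/mL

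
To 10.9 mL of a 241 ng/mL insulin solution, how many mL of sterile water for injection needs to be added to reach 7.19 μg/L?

354 mL

7.19 μg/L = 7.19 ng/mL.
V₂ = C₁V₁/C₂ = 241 × 10.9 / 7.19 = 365 mL.
Diluent to add = V₂ − V₁ = 365 − 10.9 = 354 mL.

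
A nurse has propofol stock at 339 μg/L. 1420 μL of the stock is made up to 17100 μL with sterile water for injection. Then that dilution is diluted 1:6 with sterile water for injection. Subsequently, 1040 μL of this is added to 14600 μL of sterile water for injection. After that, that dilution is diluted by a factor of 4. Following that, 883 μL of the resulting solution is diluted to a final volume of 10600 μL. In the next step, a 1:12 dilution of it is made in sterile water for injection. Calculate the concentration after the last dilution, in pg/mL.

0.541 pg/mL

Overall dilution factor = 12.04 × 6 × 15.04 × 4 × 12.00 × 12 = 6.26 × 10⁵.
339 μg/L / 6.26 × 10⁵ = 5.41 × 10⁻⁴ μg/L = 0.541 pg/mL.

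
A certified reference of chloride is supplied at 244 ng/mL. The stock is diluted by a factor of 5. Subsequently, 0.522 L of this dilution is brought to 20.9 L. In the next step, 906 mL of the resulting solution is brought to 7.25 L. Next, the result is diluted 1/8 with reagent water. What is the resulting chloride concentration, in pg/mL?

Overall dilution factor = 5 × 40.04 × 8.002 × 8 = 1.28 × 10⁴.
244 ng/mL / 1.28 × 10⁴ = 0.0190 ng/mL = 19.0 pg/mL.

19.0 pg/mL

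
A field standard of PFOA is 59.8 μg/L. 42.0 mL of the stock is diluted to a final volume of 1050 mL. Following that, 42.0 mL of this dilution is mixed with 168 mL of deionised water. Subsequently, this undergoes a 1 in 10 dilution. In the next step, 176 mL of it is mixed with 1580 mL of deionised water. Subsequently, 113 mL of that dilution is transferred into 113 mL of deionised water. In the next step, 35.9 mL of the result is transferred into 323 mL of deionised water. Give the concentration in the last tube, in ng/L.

0.240 ng/L

Overall dilution factor = 25 × 5 × 10 × 9.977 × 2 × 9.997 = 2.49 × 10⁵.
59.8 μg/L / 2.49 × 10⁵ = 2.40 × 10⁻⁴ μg/L = 0.240 ng/L.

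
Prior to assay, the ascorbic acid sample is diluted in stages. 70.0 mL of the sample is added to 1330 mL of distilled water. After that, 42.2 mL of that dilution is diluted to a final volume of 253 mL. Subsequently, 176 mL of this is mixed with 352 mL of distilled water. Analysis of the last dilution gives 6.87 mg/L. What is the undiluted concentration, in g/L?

Overall dilution factor = 20 × 5.995 × 3 = 360.
Original = 6.87 mg/L × 360 = 2471 mg/L = 2.47 g/L.

2.47 g/L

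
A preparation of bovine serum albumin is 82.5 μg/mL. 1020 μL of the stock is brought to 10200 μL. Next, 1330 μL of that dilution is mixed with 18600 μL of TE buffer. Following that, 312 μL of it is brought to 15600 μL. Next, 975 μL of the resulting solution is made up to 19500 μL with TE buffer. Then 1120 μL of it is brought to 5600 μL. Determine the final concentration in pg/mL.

110 pg/mL

Overall dilution factor = 10 × 14.98 × 50 × 20 × 5 = 7.49 × 10⁵.
82.5 μg/mL / 7.49 × 10⁵ = 1.10 × 10⁻⁴ μg/mL = 110 pg/mL.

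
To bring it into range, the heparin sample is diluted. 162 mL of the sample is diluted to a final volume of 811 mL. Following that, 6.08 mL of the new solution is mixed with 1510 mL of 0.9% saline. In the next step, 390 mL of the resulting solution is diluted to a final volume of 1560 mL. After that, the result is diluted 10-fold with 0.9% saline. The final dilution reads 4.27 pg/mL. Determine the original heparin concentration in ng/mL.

213 ng/mL

Overall dilution factor = 5.006 × 249.4 × 4 × 10 = 4.99 × 10⁴.
Original = 4.27 pg/mL × 4.99 × 10⁴ = 2.13 × 10⁵ pg/mL = 213 ng/mL.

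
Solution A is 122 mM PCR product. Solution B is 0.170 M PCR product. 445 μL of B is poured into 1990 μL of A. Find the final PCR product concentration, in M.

C_B = 0.170 M = 170 mM.
C_mix = (C_A·V_A + C_B·V_B)/(V_A + V_B) = (122×1990 + 170×445) / 2435 = 131 mM = 0.131 M.

0.131 M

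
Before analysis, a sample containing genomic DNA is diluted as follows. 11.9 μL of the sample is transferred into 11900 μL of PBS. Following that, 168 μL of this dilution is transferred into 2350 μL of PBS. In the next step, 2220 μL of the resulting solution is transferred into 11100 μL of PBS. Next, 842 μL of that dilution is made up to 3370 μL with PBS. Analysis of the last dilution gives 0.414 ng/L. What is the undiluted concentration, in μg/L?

Overall dilution factor = 1001 × 14.99 × 6 × 4.002 = 3.60 × 10⁵.
Original = 0.414 ng/L × 3.60 × 10⁵ = 1.49 × 10⁵ ng/L = 149 μg/L.

149 μg/L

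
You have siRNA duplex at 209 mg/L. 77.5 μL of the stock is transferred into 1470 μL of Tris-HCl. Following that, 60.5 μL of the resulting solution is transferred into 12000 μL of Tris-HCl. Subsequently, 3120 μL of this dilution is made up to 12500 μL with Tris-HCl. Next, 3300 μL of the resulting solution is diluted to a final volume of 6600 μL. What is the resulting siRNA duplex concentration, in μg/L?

6.55 μg/L

Overall dilution factor = 19.97 × 199.3 × 4.006 × 2 = 3.19 × 10⁴.
209 mg/L / 3.19 × 10⁴ = 6.55 × 10⁻³ mg/L = 6.55 μg/L.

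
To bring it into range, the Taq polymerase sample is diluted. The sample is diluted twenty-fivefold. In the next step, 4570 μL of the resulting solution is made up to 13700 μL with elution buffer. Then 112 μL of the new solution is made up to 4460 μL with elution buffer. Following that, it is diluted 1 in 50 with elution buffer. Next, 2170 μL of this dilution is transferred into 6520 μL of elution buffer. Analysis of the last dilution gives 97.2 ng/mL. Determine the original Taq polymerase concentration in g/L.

58.1 g/L

Overall dilution factor = 25 × 2.998 × 39.82 × 50 × 4.005 = 5.98 × 10⁵.
Original = 97.2 ng/mL × 5.98 × 10⁵ = 5.81 × 10⁷ ng/mL = 58.1 g/L.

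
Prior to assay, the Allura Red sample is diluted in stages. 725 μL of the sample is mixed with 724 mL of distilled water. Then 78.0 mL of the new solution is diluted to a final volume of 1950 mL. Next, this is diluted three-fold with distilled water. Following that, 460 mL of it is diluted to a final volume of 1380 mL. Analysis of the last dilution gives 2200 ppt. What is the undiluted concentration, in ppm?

495 ppm

Overall dilution factor = 999.6 × 25 × 3 × 3 = 2.25 × 10⁵.
Original = 2200 ppt × 2.25 × 10⁵ = 4.95 × 10⁸ ppt = 495 ppm.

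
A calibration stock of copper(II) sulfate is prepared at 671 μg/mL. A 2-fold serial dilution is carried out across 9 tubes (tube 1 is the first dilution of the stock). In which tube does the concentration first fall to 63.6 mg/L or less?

Tube n has concentration 671 μg/mL / 2ⁿ.
Need 2ⁿ ≥ 671 μg/mL / 63.6 mg/L = 10.6, so n ≥ 3.40.
First such tube: n = 4.

tube 4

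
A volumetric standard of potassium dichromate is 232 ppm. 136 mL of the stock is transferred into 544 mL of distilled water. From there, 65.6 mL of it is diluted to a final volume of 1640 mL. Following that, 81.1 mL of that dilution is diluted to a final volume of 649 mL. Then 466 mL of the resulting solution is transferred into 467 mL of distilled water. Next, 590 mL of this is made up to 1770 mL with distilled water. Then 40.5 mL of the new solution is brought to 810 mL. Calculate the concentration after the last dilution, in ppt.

1930 ppt

Overall dilution factor = 5 × 25 × 8.002 × 2.002 × 3 × 20 = 1.20 × 10⁵.
232 ppm / 1.20 × 10⁵ = 1.93 × 10⁻³ ppm = 1930 ppt.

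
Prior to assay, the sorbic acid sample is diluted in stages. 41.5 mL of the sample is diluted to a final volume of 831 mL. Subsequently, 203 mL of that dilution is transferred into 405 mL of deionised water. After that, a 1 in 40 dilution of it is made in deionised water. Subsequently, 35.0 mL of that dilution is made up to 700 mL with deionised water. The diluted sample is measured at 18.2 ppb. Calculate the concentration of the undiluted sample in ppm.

873 ppm

Overall dilution factor = 20.02 × 2.995 × 40 × 20 = 4.80 × 10⁴.
Original = 18.2 ppb × 4.80 × 10⁴ = 8.73 × 10⁵ ppb = 873 ppm.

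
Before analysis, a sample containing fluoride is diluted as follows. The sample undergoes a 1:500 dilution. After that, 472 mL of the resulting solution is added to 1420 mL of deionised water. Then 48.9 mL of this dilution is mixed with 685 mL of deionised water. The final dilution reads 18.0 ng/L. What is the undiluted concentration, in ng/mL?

Overall dilution factor = 500 × 4.008 × 15.01 = 3.01 × 10⁴.
Original = 18.0 ng/L × 3.01 × 10⁴ = 5.41 × 10⁵ ng/L = 541 ng/mL.

541 ng/mL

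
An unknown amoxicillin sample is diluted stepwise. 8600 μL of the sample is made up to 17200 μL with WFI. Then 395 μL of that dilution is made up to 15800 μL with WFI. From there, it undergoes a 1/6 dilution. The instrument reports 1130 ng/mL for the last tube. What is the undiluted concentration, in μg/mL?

Overall dilution factor = 2 × 40 × 6 = 480.
Original = 1130 ng/mL × 480 = 5.42 × 10⁵ ng/mL = 542 μg/mL.

542 μg/mL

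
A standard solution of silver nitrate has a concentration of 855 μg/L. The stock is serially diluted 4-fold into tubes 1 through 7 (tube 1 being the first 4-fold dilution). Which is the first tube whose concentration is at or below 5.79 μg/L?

Tube n has concentration 855 μg/L / 4ⁿ.
Need 4ⁿ ≥ 855 μg/L / 5.79 μg/L = 148, so n ≥ 3.60.
First such tube: n = 4.

tube 4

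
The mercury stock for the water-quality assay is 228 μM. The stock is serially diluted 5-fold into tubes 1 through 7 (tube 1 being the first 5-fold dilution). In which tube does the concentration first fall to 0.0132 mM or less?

tube 2

Tube n has concentration 228 μM / 5ⁿ.
Need 5ⁿ ≥ 228 μM / 0.0132 mM = 17.3, so n ≥ 1.77.
First such tube: n = 2.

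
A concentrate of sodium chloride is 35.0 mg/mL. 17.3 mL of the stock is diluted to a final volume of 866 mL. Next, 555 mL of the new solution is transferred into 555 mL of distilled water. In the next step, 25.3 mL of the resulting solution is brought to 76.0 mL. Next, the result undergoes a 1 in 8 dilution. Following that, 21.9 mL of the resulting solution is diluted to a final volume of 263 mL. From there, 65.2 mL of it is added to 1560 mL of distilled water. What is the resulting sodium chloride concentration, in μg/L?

48.6 μg/L

Overall dilution factor = 50.06 × 2 × 3.004 × 8 × 12.01 × 24.93 = 7.20 × 10⁵.
35.0 mg/mL / 7.20 × 10⁵ = 4.86 × 10⁻⁵ mg/mL = 48.6 μg/L.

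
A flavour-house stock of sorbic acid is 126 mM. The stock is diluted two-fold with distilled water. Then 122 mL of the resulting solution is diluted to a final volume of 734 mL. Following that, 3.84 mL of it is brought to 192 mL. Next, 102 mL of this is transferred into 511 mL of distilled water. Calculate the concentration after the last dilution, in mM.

Overall dilution factor = 2 × 6.016 × 50 × 6.010 = 3616.
126 mM / 3616 = 0.0348 mM.

0.0348 mM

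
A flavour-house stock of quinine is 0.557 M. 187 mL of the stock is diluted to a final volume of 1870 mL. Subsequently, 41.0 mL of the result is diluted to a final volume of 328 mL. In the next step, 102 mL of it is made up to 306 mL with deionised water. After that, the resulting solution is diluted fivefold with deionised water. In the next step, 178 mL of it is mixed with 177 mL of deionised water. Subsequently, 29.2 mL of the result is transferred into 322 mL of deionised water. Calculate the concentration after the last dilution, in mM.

Overall dilution factor = 10 × 8 × 3 × 5 × 1.994 × 12.03 = 2.88 × 10⁴.
0.557 M / 2.88 × 10⁴ = 1.94 × 10⁻⁵ M = 0.0194 mM.

0.0194 mM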